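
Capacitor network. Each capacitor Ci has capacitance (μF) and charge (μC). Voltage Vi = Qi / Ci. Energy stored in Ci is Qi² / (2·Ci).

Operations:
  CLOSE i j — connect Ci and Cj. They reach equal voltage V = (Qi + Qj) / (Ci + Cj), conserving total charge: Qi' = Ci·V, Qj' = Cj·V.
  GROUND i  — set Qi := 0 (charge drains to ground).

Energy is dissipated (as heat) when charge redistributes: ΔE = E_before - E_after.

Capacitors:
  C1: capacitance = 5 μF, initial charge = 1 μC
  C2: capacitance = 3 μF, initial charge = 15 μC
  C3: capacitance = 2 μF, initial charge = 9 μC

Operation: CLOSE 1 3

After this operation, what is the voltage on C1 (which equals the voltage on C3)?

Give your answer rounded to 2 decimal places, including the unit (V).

Answer: 1.43 V

Derivation:
Initial: C1(5μF, Q=1μC, V=0.20V), C2(3μF, Q=15μC, V=5.00V), C3(2μF, Q=9μC, V=4.50V)
Op 1: CLOSE 1-3: Q_total=10.00, C_total=7.00, V=1.43; Q1=7.14, Q3=2.86; dissipated=13.207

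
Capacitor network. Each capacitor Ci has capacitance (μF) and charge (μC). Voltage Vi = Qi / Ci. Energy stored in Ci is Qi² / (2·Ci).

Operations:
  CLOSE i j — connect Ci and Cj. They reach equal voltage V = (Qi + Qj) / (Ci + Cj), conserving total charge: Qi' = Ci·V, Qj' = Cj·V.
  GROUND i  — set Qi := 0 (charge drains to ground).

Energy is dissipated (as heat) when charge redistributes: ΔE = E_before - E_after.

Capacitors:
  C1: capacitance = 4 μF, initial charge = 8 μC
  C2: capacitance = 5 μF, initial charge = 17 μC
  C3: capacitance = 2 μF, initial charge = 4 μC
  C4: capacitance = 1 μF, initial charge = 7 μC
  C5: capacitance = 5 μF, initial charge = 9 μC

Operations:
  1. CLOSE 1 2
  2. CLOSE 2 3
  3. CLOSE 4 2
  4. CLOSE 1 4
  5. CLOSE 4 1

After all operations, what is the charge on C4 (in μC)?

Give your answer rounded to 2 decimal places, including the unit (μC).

Initial: C1(4μF, Q=8μC, V=2.00V), C2(5μF, Q=17μC, V=3.40V), C3(2μF, Q=4μC, V=2.00V), C4(1μF, Q=7μC, V=7.00V), C5(5μF, Q=9μC, V=1.80V)
Op 1: CLOSE 1-2: Q_total=25.00, C_total=9.00, V=2.78; Q1=11.11, Q2=13.89; dissipated=2.178
Op 2: CLOSE 2-3: Q_total=17.89, C_total=7.00, V=2.56; Q2=12.78, Q3=5.11; dissipated=0.432
Op 3: CLOSE 4-2: Q_total=19.78, C_total=6.00, V=3.30; Q4=3.30, Q2=16.48; dissipated=8.230
Op 4: CLOSE 1-4: Q_total=14.41, C_total=5.00, V=2.88; Q1=11.53, Q4=2.88; dissipated=0.108
Op 5: CLOSE 4-1: Q_total=14.41, C_total=5.00, V=2.88; Q4=2.88, Q1=11.53; dissipated=0.000
Final charges: Q1=11.53, Q2=16.48, Q3=5.11, Q4=2.88, Q5=9.00

Answer: 2.88 μC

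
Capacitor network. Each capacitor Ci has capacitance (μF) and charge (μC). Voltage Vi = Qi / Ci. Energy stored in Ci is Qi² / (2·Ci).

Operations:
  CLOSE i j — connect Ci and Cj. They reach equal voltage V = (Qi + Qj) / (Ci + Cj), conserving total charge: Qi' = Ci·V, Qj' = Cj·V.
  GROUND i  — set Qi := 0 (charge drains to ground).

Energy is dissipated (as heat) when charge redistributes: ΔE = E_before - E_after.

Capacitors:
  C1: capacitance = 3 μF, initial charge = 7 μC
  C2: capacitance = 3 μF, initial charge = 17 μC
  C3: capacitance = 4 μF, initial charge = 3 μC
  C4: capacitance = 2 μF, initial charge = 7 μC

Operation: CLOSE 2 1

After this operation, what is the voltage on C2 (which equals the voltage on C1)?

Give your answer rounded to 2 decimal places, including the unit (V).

Answer: 4.00 V

Derivation:
Initial: C1(3μF, Q=7μC, V=2.33V), C2(3μF, Q=17μC, V=5.67V), C3(4μF, Q=3μC, V=0.75V), C4(2μF, Q=7μC, V=3.50V)
Op 1: CLOSE 2-1: Q_total=24.00, C_total=6.00, V=4.00; Q2=12.00, Q1=12.00; dissipated=8.333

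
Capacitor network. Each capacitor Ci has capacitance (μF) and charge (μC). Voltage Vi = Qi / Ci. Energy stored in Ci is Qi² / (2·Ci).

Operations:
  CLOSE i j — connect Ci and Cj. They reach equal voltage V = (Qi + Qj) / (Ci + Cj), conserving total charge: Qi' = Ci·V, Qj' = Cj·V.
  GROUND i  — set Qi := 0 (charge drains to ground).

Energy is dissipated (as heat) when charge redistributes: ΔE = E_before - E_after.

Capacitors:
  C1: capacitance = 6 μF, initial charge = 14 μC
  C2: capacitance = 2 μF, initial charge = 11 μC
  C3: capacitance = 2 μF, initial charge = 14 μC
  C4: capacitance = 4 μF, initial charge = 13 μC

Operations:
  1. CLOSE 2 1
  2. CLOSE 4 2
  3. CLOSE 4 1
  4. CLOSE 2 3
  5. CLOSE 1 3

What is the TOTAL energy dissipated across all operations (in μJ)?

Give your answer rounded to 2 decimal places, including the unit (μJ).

Initial: C1(6μF, Q=14μC, V=2.33V), C2(2μF, Q=11μC, V=5.50V), C3(2μF, Q=14μC, V=7.00V), C4(4μF, Q=13μC, V=3.25V)
Op 1: CLOSE 2-1: Q_total=25.00, C_total=8.00, V=3.12; Q2=6.25, Q1=18.75; dissipated=7.521
Op 2: CLOSE 4-2: Q_total=19.25, C_total=6.00, V=3.21; Q4=12.83, Q2=6.42; dissipated=0.010
Op 3: CLOSE 4-1: Q_total=31.58, C_total=10.00, V=3.16; Q4=12.63, Q1=18.95; dissipated=0.008
Op 4: CLOSE 2-3: Q_total=20.42, C_total=4.00, V=5.10; Q2=10.21, Q3=10.21; dissipated=7.188
Op 5: CLOSE 1-3: Q_total=29.16, C_total=8.00, V=3.64; Q1=21.87, Q3=7.29; dissipated=2.840
Total dissipated: 17.568 μJ

Answer: 17.57 μJ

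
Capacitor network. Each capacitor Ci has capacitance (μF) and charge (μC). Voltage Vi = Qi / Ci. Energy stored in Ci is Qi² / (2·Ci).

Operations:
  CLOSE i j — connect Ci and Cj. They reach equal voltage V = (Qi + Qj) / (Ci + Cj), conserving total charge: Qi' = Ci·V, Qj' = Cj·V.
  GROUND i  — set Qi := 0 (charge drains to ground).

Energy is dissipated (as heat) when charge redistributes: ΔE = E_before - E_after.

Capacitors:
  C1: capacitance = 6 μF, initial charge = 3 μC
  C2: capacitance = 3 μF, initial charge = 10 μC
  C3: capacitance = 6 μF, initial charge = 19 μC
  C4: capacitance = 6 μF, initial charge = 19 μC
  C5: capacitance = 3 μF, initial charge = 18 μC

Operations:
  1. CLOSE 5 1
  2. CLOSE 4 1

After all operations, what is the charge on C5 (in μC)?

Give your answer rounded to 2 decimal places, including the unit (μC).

Initial: C1(6μF, Q=3μC, V=0.50V), C2(3μF, Q=10μC, V=3.33V), C3(6μF, Q=19μC, V=3.17V), C4(6μF, Q=19μC, V=3.17V), C5(3μF, Q=18μC, V=6.00V)
Op 1: CLOSE 5-1: Q_total=21.00, C_total=9.00, V=2.33; Q5=7.00, Q1=14.00; dissipated=30.250
Op 2: CLOSE 4-1: Q_total=33.00, C_total=12.00, V=2.75; Q4=16.50, Q1=16.50; dissipated=1.042
Final charges: Q1=16.50, Q2=10.00, Q3=19.00, Q4=16.50, Q5=7.00

Answer: 7.00 μC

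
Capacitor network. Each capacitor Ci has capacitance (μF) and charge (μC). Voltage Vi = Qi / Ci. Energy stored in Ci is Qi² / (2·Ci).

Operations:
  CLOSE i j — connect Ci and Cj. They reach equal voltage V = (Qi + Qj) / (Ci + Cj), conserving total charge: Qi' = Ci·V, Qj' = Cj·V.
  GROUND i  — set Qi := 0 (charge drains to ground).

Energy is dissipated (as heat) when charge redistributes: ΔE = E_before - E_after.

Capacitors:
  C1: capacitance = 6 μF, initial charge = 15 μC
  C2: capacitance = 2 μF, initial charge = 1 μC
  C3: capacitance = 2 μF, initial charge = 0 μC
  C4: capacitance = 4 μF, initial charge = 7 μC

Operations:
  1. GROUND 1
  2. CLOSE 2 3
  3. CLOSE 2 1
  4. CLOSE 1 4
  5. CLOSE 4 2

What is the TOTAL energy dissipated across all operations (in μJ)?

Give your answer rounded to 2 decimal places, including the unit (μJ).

Answer: 22.64 μJ

Derivation:
Initial: C1(6μF, Q=15μC, V=2.50V), C2(2μF, Q=1μC, V=0.50V), C3(2μF, Q=0μC, V=0.00V), C4(4μF, Q=7μC, V=1.75V)
Op 1: GROUND 1: Q1=0; energy lost=18.750
Op 2: CLOSE 2-3: Q_total=1.00, C_total=4.00, V=0.25; Q2=0.50, Q3=0.50; dissipated=0.125
Op 3: CLOSE 2-1: Q_total=0.50, C_total=8.00, V=0.06; Q2=0.12, Q1=0.38; dissipated=0.047
Op 4: CLOSE 1-4: Q_total=7.38, C_total=10.00, V=0.74; Q1=4.42, Q4=2.95; dissipated=3.417
Op 5: CLOSE 4-2: Q_total=3.08, C_total=6.00, V=0.51; Q4=2.05, Q2=1.02; dissipated=0.304
Total dissipated: 22.643 μJ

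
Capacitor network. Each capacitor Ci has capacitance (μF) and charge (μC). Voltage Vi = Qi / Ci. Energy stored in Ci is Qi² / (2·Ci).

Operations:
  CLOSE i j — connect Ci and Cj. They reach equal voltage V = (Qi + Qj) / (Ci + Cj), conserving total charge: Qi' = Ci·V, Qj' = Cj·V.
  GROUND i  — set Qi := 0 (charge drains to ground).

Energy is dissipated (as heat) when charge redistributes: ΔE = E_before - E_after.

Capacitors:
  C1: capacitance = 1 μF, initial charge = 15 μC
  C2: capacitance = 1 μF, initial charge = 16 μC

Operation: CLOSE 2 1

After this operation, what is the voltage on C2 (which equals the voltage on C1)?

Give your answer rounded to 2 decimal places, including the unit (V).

Answer: 15.50 V

Derivation:
Initial: C1(1μF, Q=15μC, V=15.00V), C2(1μF, Q=16μC, V=16.00V)
Op 1: CLOSE 2-1: Q_total=31.00, C_total=2.00, V=15.50; Q2=15.50, Q1=15.50; dissipated=0.250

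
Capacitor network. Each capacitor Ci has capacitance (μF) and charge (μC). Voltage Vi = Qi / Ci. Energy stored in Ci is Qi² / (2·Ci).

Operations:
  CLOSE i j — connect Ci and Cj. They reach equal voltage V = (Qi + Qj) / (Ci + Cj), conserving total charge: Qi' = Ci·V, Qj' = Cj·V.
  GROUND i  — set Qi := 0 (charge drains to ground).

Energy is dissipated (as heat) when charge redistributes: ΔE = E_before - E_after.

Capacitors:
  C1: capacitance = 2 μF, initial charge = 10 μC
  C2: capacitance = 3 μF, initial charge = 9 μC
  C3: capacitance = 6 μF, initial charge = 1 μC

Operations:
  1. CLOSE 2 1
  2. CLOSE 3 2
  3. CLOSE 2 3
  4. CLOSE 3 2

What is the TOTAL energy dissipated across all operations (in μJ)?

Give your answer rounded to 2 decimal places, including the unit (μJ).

Initial: C1(2μF, Q=10μC, V=5.00V), C2(3μF, Q=9μC, V=3.00V), C3(6μF, Q=1μC, V=0.17V)
Op 1: CLOSE 2-1: Q_total=19.00, C_total=5.00, V=3.80; Q2=11.40, Q1=7.60; dissipated=2.400
Op 2: CLOSE 3-2: Q_total=12.40, C_total=9.00, V=1.38; Q3=8.27, Q2=4.13; dissipated=13.201
Op 3: CLOSE 2-3: Q_total=12.40, C_total=9.00, V=1.38; Q2=4.13, Q3=8.27; dissipated=0.000
Op 4: CLOSE 3-2: Q_total=12.40, C_total=9.00, V=1.38; Q3=8.27, Q2=4.13; dissipated=0.000
Total dissipated: 15.601 μJ

Answer: 15.60 μJ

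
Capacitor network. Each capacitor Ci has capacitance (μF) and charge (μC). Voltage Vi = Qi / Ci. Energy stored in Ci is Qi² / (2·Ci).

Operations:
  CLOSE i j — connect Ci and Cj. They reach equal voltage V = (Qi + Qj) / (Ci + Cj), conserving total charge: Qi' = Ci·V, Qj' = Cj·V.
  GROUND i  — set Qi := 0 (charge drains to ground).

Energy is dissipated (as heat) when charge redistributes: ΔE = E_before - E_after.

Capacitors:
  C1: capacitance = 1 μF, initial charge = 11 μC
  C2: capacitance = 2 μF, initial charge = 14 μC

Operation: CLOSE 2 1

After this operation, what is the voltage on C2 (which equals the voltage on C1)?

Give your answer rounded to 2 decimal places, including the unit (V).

Answer: 8.33 V

Derivation:
Initial: C1(1μF, Q=11μC, V=11.00V), C2(2μF, Q=14μC, V=7.00V)
Op 1: CLOSE 2-1: Q_total=25.00, C_total=3.00, V=8.33; Q2=16.67, Q1=8.33; dissipated=5.333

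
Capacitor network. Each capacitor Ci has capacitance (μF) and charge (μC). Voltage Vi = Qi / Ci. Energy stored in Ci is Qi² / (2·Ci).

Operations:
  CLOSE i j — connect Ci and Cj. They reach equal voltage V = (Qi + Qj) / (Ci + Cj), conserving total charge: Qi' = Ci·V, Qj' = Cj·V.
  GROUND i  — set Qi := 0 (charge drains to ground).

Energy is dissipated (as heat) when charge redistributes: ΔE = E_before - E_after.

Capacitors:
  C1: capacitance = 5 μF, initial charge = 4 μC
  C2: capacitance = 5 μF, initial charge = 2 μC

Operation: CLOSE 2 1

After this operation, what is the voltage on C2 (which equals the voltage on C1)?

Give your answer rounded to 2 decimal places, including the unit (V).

Answer: 0.60 V

Derivation:
Initial: C1(5μF, Q=4μC, V=0.80V), C2(5μF, Q=2μC, V=0.40V)
Op 1: CLOSE 2-1: Q_total=6.00, C_total=10.00, V=0.60; Q2=3.00, Q1=3.00; dissipated=0.200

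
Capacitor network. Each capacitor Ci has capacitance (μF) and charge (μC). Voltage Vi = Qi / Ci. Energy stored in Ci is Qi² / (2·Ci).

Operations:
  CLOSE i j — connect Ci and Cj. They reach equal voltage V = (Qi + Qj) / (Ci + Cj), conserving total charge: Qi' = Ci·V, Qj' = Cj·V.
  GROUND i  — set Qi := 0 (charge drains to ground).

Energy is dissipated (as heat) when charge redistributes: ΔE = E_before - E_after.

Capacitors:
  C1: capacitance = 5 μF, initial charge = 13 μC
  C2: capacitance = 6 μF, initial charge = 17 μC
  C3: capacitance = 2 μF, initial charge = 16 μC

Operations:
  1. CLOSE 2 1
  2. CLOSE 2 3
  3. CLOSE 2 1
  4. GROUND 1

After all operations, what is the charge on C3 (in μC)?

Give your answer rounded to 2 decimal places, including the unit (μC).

Initial: C1(5μF, Q=13μC, V=2.60V), C2(6μF, Q=17μC, V=2.83V), C3(2μF, Q=16μC, V=8.00V)
Op 1: CLOSE 2-1: Q_total=30.00, C_total=11.00, V=2.73; Q2=16.36, Q1=13.64; dissipated=0.074
Op 2: CLOSE 2-3: Q_total=32.36, C_total=8.00, V=4.05; Q2=24.27, Q3=8.09; dissipated=20.851
Op 3: CLOSE 2-1: Q_total=37.91, C_total=11.00, V=3.45; Q2=20.68, Q1=17.23; dissipated=2.369
Op 4: GROUND 1: Q1=0; energy lost=29.692
Final charges: Q1=0.00, Q2=20.68, Q3=8.09

Answer: 8.09 μC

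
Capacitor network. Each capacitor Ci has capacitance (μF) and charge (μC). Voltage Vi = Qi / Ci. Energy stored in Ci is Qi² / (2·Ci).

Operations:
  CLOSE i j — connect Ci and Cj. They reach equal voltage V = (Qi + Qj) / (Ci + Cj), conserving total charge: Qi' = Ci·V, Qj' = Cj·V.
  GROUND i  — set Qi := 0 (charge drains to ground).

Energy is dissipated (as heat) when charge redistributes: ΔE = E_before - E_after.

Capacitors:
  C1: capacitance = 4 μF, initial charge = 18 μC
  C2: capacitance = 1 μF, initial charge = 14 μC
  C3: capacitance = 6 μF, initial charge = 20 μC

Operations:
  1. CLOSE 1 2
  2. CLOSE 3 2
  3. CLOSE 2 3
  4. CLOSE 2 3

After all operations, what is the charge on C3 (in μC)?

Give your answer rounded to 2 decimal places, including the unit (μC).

Answer: 22.63 μC

Derivation:
Initial: C1(4μF, Q=18μC, V=4.50V), C2(1μF, Q=14μC, V=14.00V), C3(6μF, Q=20μC, V=3.33V)
Op 1: CLOSE 1-2: Q_total=32.00, C_total=5.00, V=6.40; Q1=25.60, Q2=6.40; dissipated=36.100
Op 2: CLOSE 3-2: Q_total=26.40, C_total=7.00, V=3.77; Q3=22.63, Q2=3.77; dissipated=4.030
Op 3: CLOSE 2-3: Q_total=26.40, C_total=7.00, V=3.77; Q2=3.77, Q3=22.63; dissipated=0.000
Op 4: CLOSE 2-3: Q_total=26.40, C_total=7.00, V=3.77; Q2=3.77, Q3=22.63; dissipated=0.000
Final charges: Q1=25.60, Q2=3.77, Q3=22.63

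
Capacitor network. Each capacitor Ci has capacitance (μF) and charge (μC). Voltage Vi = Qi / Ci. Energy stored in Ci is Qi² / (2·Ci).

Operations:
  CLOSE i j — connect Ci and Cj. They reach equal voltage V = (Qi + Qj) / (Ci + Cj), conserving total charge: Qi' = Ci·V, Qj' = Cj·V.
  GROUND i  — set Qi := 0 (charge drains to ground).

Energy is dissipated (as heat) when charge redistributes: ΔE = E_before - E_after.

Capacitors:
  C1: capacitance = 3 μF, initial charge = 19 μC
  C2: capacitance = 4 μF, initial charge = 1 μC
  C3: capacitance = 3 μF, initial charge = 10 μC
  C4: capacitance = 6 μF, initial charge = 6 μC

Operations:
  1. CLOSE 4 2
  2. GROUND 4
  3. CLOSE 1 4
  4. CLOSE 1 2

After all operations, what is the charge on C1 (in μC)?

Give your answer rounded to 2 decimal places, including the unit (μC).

Initial: C1(3μF, Q=19μC, V=6.33V), C2(4μF, Q=1μC, V=0.25V), C3(3μF, Q=10μC, V=3.33V), C4(6μF, Q=6μC, V=1.00V)
Op 1: CLOSE 4-2: Q_total=7.00, C_total=10.00, V=0.70; Q4=4.20, Q2=2.80; dissipated=0.675
Op 2: GROUND 4: Q4=0; energy lost=1.470
Op 3: CLOSE 1-4: Q_total=19.00, C_total=9.00, V=2.11; Q1=6.33, Q4=12.67; dissipated=40.111
Op 4: CLOSE 1-2: Q_total=9.13, C_total=7.00, V=1.30; Q1=3.91, Q2=5.22; dissipated=1.707
Final charges: Q1=3.91, Q2=5.22, Q3=10.00, Q4=12.67

Answer: 3.91 μC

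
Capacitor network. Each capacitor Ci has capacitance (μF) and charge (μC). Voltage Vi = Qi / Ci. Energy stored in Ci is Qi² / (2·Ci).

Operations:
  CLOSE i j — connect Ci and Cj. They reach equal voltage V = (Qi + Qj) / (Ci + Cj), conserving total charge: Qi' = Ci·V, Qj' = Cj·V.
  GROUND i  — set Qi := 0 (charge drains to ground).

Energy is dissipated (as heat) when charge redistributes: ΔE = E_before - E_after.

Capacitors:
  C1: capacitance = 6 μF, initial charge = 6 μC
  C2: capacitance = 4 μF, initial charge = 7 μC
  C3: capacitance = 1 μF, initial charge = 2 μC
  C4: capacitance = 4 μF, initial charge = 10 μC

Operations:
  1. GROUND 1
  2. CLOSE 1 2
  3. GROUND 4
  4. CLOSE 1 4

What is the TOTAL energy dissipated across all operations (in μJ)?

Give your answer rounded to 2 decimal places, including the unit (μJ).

Initial: C1(6μF, Q=6μC, V=1.00V), C2(4μF, Q=7μC, V=1.75V), C3(1μF, Q=2μC, V=2.00V), C4(4μF, Q=10μC, V=2.50V)
Op 1: GROUND 1: Q1=0; energy lost=3.000
Op 2: CLOSE 1-2: Q_total=7.00, C_total=10.00, V=0.70; Q1=4.20, Q2=2.80; dissipated=3.675
Op 3: GROUND 4: Q4=0; energy lost=12.500
Op 4: CLOSE 1-4: Q_total=4.20, C_total=10.00, V=0.42; Q1=2.52, Q4=1.68; dissipated=0.588
Total dissipated: 19.763 μJ

Answer: 19.76 μJ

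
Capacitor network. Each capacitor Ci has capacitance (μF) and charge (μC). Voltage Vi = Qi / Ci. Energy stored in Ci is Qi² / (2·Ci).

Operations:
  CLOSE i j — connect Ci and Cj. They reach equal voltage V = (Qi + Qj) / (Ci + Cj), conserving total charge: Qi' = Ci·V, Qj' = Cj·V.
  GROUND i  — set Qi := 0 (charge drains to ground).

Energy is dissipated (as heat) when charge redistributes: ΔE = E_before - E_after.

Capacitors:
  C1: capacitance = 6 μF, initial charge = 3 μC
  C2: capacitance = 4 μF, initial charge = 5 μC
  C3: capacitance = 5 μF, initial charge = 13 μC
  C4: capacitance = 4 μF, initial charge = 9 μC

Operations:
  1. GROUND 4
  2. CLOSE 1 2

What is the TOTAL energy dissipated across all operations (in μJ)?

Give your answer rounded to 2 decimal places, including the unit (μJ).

Answer: 10.80 μJ

Derivation:
Initial: C1(6μF, Q=3μC, V=0.50V), C2(4μF, Q=5μC, V=1.25V), C3(5μF, Q=13μC, V=2.60V), C4(4μF, Q=9μC, V=2.25V)
Op 1: GROUND 4: Q4=0; energy lost=10.125
Op 2: CLOSE 1-2: Q_total=8.00, C_total=10.00, V=0.80; Q1=4.80, Q2=3.20; dissipated=0.675
Total dissipated: 10.800 μJ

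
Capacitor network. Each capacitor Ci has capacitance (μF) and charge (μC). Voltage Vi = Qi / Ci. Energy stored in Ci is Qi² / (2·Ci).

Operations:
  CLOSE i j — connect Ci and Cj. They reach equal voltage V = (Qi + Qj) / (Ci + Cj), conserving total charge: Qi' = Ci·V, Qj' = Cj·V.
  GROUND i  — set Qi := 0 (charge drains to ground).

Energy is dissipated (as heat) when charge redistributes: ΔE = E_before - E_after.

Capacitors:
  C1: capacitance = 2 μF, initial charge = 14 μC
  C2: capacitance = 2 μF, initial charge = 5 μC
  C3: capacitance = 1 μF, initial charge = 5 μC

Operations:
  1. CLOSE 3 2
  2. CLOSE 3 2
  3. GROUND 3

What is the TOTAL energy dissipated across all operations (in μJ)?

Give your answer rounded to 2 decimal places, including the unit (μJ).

Initial: C1(2μF, Q=14μC, V=7.00V), C2(2μF, Q=5μC, V=2.50V), C3(1μF, Q=5μC, V=5.00V)
Op 1: CLOSE 3-2: Q_total=10.00, C_total=3.00, V=3.33; Q3=3.33, Q2=6.67; dissipated=2.083
Op 2: CLOSE 3-2: Q_total=10.00, C_total=3.00, V=3.33; Q3=3.33, Q2=6.67; dissipated=0.000
Op 3: GROUND 3: Q3=0; energy lost=5.556
Total dissipated: 7.639 μJ

Answer: 7.64 μJ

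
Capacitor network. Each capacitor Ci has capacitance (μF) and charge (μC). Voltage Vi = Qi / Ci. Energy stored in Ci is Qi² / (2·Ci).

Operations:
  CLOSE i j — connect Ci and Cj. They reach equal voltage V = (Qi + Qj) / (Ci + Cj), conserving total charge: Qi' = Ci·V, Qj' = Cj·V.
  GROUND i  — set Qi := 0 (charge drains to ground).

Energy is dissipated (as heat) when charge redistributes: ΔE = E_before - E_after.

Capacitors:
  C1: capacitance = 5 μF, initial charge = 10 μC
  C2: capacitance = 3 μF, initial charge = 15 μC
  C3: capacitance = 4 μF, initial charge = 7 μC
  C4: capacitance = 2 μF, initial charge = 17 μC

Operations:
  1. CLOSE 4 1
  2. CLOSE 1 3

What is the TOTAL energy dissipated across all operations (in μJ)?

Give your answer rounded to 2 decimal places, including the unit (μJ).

Initial: C1(5μF, Q=10μC, V=2.00V), C2(3μF, Q=15μC, V=5.00V), C3(4μF, Q=7μC, V=1.75V), C4(2μF, Q=17μC, V=8.50V)
Op 1: CLOSE 4-1: Q_total=27.00, C_total=7.00, V=3.86; Q4=7.71, Q1=19.29; dissipated=30.179
Op 2: CLOSE 1-3: Q_total=26.29, C_total=9.00, V=2.92; Q1=14.60, Q3=11.68; dissipated=4.933
Total dissipated: 35.112 μJ

Answer: 35.11 μJ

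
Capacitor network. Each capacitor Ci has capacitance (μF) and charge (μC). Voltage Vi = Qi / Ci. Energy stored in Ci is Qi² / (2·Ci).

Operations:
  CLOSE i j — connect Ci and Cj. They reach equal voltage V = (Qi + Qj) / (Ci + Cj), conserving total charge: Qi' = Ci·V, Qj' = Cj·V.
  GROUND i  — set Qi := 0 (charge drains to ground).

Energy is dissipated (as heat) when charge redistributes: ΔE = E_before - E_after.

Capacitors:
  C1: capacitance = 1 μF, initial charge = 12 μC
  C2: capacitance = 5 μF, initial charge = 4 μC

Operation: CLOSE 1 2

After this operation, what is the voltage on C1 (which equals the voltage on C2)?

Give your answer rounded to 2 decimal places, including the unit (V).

Answer: 2.67 V

Derivation:
Initial: C1(1μF, Q=12μC, V=12.00V), C2(5μF, Q=4μC, V=0.80V)
Op 1: CLOSE 1-2: Q_total=16.00, C_total=6.00, V=2.67; Q1=2.67, Q2=13.33; dissipated=52.267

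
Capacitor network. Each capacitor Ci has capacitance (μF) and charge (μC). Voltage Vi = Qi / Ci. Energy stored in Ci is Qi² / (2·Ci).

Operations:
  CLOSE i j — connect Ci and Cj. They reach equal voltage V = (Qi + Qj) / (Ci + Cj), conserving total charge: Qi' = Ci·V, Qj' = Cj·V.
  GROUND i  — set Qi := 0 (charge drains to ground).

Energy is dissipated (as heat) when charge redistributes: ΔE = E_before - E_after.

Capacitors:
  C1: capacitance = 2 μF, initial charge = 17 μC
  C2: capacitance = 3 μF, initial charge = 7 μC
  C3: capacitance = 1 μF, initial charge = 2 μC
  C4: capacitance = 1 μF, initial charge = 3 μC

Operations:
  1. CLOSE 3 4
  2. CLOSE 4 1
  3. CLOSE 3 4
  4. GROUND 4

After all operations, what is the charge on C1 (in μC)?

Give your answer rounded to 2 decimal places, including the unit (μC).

Initial: C1(2μF, Q=17μC, V=8.50V), C2(3μF, Q=7μC, V=2.33V), C3(1μF, Q=2μC, V=2.00V), C4(1μF, Q=3μC, V=3.00V)
Op 1: CLOSE 3-4: Q_total=5.00, C_total=2.00, V=2.50; Q3=2.50, Q4=2.50; dissipated=0.250
Op 2: CLOSE 4-1: Q_total=19.50, C_total=3.00, V=6.50; Q4=6.50, Q1=13.00; dissipated=12.000
Op 3: CLOSE 3-4: Q_total=9.00, C_total=2.00, V=4.50; Q3=4.50, Q4=4.50; dissipated=4.000
Op 4: GROUND 4: Q4=0; energy lost=10.125
Final charges: Q1=13.00, Q2=7.00, Q3=4.50, Q4=0.00

Answer: 13.00 μC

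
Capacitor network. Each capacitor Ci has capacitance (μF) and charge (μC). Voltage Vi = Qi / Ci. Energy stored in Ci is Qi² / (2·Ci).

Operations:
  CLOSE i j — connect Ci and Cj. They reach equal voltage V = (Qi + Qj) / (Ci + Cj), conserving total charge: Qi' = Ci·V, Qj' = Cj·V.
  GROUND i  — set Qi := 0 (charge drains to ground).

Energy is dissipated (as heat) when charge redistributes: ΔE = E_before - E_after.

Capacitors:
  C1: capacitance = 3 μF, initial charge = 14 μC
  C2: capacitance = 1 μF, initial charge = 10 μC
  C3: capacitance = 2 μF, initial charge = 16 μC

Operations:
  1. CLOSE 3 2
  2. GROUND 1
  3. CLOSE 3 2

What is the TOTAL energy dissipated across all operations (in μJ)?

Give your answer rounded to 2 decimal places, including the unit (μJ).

Initial: C1(3μF, Q=14μC, V=4.67V), C2(1μF, Q=10μC, V=10.00V), C3(2μF, Q=16μC, V=8.00V)
Op 1: CLOSE 3-2: Q_total=26.00, C_total=3.00, V=8.67; Q3=17.33, Q2=8.67; dissipated=1.333
Op 2: GROUND 1: Q1=0; energy lost=32.667
Op 3: CLOSE 3-2: Q_total=26.00, C_total=3.00, V=8.67; Q3=17.33, Q2=8.67; dissipated=0.000
Total dissipated: 34.000 μJ

Answer: 34.00 μJ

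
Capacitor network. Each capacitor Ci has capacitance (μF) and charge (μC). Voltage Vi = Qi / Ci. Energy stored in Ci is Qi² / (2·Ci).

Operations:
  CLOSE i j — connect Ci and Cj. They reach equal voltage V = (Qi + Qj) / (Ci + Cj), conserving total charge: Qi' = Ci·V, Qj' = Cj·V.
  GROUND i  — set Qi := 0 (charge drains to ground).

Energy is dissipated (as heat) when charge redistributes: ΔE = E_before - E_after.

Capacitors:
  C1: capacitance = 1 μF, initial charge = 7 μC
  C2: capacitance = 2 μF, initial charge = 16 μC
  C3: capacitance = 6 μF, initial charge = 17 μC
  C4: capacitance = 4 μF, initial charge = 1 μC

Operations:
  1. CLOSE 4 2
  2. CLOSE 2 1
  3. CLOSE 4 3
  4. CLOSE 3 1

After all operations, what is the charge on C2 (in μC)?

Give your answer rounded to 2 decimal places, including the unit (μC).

Initial: C1(1μF, Q=7μC, V=7.00V), C2(2μF, Q=16μC, V=8.00V), C3(6μF, Q=17μC, V=2.83V), C4(4μF, Q=1μC, V=0.25V)
Op 1: CLOSE 4-2: Q_total=17.00, C_total=6.00, V=2.83; Q4=11.33, Q2=5.67; dissipated=40.042
Op 2: CLOSE 2-1: Q_total=12.67, C_total=3.00, V=4.22; Q2=8.44, Q1=4.22; dissipated=5.787
Op 3: CLOSE 4-3: Q_total=28.33, C_total=10.00, V=2.83; Q4=11.33, Q3=17.00; dissipated=0.000
Op 4: CLOSE 3-1: Q_total=21.22, C_total=7.00, V=3.03; Q3=18.19, Q1=3.03; dissipated=0.827
Final charges: Q1=3.03, Q2=8.44, Q3=18.19, Q4=11.33

Answer: 8.44 μC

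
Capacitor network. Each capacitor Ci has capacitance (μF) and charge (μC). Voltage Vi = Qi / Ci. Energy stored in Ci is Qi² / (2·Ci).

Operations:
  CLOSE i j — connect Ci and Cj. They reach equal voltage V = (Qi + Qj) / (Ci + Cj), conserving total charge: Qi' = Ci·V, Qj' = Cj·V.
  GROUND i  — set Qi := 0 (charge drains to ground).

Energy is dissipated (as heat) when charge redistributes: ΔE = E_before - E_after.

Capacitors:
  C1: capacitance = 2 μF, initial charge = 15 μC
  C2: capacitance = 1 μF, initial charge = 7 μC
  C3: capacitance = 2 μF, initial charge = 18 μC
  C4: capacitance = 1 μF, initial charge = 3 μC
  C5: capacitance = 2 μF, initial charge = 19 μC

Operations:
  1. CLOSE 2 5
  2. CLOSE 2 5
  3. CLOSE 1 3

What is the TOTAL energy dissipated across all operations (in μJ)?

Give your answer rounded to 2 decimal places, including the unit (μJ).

Initial: C1(2μF, Q=15μC, V=7.50V), C2(1μF, Q=7μC, V=7.00V), C3(2μF, Q=18μC, V=9.00V), C4(1μF, Q=3μC, V=3.00V), C5(2μF, Q=19μC, V=9.50V)
Op 1: CLOSE 2-5: Q_total=26.00, C_total=3.00, V=8.67; Q2=8.67, Q5=17.33; dissipated=2.083
Op 2: CLOSE 2-5: Q_total=26.00, C_total=3.00, V=8.67; Q2=8.67, Q5=17.33; dissipated=0.000
Op 3: CLOSE 1-3: Q_total=33.00, C_total=4.00, V=8.25; Q1=16.50, Q3=16.50; dissipated=1.125
Total dissipated: 3.208 μJ

Answer: 3.21 μJ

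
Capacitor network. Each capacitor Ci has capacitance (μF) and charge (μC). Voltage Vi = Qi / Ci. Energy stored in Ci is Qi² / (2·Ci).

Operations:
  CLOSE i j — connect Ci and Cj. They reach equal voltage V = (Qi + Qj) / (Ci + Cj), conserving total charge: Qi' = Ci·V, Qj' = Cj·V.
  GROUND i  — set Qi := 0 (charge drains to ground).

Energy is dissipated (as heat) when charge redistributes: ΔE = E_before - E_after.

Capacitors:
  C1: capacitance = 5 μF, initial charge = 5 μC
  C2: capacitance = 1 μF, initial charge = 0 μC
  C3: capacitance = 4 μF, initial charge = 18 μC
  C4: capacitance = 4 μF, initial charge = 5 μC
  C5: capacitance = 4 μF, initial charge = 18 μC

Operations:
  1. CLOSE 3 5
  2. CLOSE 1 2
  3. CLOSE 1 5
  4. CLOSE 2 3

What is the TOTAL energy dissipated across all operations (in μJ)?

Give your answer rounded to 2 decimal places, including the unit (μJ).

Answer: 20.73 μJ

Derivation:
Initial: C1(5μF, Q=5μC, V=1.00V), C2(1μF, Q=0μC, V=0.00V), C3(4μF, Q=18μC, V=4.50V), C4(4μF, Q=5μC, V=1.25V), C5(4μF, Q=18μC, V=4.50V)
Op 1: CLOSE 3-5: Q_total=36.00, C_total=8.00, V=4.50; Q3=18.00, Q5=18.00; dissipated=0.000
Op 2: CLOSE 1-2: Q_total=5.00, C_total=6.00, V=0.83; Q1=4.17, Q2=0.83; dissipated=0.417
Op 3: CLOSE 1-5: Q_total=22.17, C_total=9.00, V=2.46; Q1=12.31, Q5=9.85; dissipated=14.938
Op 4: CLOSE 2-3: Q_total=18.83, C_total=5.00, V=3.77; Q2=3.77, Q3=15.07; dissipated=5.378
Total dissipated: 20.733 μJ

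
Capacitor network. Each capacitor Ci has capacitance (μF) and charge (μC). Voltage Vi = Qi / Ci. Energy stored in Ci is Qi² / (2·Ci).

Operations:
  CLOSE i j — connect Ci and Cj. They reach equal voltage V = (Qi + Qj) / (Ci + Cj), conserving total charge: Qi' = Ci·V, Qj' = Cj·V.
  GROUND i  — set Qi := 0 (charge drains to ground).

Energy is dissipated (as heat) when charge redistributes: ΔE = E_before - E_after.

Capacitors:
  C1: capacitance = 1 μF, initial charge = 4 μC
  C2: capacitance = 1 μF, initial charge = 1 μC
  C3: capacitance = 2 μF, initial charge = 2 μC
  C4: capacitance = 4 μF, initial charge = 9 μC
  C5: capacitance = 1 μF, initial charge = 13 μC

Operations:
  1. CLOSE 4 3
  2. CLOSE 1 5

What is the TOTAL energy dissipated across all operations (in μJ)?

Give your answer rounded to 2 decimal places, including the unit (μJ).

Answer: 21.29 μJ

Derivation:
Initial: C1(1μF, Q=4μC, V=4.00V), C2(1μF, Q=1μC, V=1.00V), C3(2μF, Q=2μC, V=1.00V), C4(4μF, Q=9μC, V=2.25V), C5(1μF, Q=13μC, V=13.00V)
Op 1: CLOSE 4-3: Q_total=11.00, C_total=6.00, V=1.83; Q4=7.33, Q3=3.67; dissipated=1.042
Op 2: CLOSE 1-5: Q_total=17.00, C_total=2.00, V=8.50; Q1=8.50, Q5=8.50; dissipated=20.250
Total dissipated: 21.292 μJ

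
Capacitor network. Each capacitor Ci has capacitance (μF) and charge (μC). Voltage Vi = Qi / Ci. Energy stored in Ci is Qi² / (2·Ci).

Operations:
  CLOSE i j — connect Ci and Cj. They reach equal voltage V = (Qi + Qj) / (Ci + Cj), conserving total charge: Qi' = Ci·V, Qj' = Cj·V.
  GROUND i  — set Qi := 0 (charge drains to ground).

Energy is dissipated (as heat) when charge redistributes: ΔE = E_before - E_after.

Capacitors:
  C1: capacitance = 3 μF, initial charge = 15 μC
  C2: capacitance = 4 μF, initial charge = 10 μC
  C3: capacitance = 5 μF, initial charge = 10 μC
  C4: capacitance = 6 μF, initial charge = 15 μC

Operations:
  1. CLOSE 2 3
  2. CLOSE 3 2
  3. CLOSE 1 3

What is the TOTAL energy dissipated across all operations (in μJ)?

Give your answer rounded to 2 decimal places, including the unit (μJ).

Answer: 7.51 μJ

Derivation:
Initial: C1(3μF, Q=15μC, V=5.00V), C2(4μF, Q=10μC, V=2.50V), C3(5μF, Q=10μC, V=2.00V), C4(6μF, Q=15μC, V=2.50V)
Op 1: CLOSE 2-3: Q_total=20.00, C_total=9.00, V=2.22; Q2=8.89, Q3=11.11; dissipated=0.278
Op 2: CLOSE 3-2: Q_total=20.00, C_total=9.00, V=2.22; Q3=11.11, Q2=8.89; dissipated=0.000
Op 3: CLOSE 1-3: Q_total=26.11, C_total=8.00, V=3.26; Q1=9.79, Q3=16.32; dissipated=7.234
Total dissipated: 7.512 μJ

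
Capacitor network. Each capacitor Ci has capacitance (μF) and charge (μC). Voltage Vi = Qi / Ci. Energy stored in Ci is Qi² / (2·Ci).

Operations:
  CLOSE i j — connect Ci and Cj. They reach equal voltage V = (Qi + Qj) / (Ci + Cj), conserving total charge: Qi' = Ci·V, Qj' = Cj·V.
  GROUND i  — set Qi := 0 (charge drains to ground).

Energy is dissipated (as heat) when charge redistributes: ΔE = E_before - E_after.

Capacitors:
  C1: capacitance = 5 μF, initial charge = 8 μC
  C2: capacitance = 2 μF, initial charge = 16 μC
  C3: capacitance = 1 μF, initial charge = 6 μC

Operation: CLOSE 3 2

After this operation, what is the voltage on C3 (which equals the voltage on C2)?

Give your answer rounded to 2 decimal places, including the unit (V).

Initial: C1(5μF, Q=8μC, V=1.60V), C2(2μF, Q=16μC, V=8.00V), C3(1μF, Q=6μC, V=6.00V)
Op 1: CLOSE 3-2: Q_total=22.00, C_total=3.00, V=7.33; Q3=7.33, Q2=14.67; dissipated=1.333

Answer: 7.33 V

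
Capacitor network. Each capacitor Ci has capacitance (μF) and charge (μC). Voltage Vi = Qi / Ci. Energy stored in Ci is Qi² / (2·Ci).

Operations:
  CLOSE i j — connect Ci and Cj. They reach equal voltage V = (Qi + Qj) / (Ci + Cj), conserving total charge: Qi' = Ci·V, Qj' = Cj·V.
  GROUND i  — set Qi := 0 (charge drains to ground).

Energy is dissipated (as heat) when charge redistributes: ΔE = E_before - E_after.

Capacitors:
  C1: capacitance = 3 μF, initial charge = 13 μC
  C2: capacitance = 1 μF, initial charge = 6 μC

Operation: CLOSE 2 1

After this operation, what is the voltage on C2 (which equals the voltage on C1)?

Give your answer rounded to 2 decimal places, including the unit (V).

Initial: C1(3μF, Q=13μC, V=4.33V), C2(1μF, Q=6μC, V=6.00V)
Op 1: CLOSE 2-1: Q_total=19.00, C_total=4.00, V=4.75; Q2=4.75, Q1=14.25; dissipated=1.042

Answer: 4.75 V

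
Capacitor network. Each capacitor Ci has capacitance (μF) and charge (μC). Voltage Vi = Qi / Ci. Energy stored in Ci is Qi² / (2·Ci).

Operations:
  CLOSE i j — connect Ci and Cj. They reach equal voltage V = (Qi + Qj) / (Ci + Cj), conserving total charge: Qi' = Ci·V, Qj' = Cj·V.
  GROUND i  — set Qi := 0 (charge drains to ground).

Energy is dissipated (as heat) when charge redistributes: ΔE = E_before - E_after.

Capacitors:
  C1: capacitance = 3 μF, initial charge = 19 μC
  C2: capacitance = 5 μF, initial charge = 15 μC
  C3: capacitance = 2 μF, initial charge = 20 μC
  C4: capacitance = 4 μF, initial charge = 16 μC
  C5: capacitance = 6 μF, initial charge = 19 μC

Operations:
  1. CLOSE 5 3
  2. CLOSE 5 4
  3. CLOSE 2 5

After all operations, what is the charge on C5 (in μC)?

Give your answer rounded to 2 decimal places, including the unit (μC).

Initial: C1(3μF, Q=19μC, V=6.33V), C2(5μF, Q=15μC, V=3.00V), C3(2μF, Q=20μC, V=10.00V), C4(4μF, Q=16μC, V=4.00V), C5(6μF, Q=19μC, V=3.17V)
Op 1: CLOSE 5-3: Q_total=39.00, C_total=8.00, V=4.88; Q5=29.25, Q3=9.75; dissipated=35.021
Op 2: CLOSE 5-4: Q_total=45.25, C_total=10.00, V=4.53; Q5=27.15, Q4=18.10; dissipated=0.919
Op 3: CLOSE 2-5: Q_total=42.15, C_total=11.00, V=3.83; Q2=19.16, Q5=22.99; dissipated=3.171
Final charges: Q1=19.00, Q2=19.16, Q3=9.75, Q4=18.10, Q5=22.99

Answer: 22.99 μC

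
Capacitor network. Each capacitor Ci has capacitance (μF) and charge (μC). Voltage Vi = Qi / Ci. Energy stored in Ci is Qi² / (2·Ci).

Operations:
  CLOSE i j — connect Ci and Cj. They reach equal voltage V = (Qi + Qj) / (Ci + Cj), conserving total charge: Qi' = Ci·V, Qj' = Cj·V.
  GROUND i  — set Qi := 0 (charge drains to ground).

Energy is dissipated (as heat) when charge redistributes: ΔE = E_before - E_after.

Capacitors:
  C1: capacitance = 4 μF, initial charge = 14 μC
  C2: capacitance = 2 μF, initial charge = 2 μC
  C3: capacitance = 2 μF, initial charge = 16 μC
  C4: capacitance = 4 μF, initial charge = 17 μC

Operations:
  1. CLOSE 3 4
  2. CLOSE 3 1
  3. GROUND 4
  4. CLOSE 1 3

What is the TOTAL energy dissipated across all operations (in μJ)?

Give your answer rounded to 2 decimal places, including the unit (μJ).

Initial: C1(4μF, Q=14μC, V=3.50V), C2(2μF, Q=2μC, V=1.00V), C3(2μF, Q=16μC, V=8.00V), C4(4μF, Q=17μC, V=4.25V)
Op 1: CLOSE 3-4: Q_total=33.00, C_total=6.00, V=5.50; Q3=11.00, Q4=22.00; dissipated=9.375
Op 2: CLOSE 3-1: Q_total=25.00, C_total=6.00, V=4.17; Q3=8.33, Q1=16.67; dissipated=2.667
Op 3: GROUND 4: Q4=0; energy lost=60.500
Op 4: CLOSE 1-3: Q_total=25.00, C_total=6.00, V=4.17; Q1=16.67, Q3=8.33; dissipated=0.000
Total dissipated: 72.542 μJ

Answer: 72.54 μJ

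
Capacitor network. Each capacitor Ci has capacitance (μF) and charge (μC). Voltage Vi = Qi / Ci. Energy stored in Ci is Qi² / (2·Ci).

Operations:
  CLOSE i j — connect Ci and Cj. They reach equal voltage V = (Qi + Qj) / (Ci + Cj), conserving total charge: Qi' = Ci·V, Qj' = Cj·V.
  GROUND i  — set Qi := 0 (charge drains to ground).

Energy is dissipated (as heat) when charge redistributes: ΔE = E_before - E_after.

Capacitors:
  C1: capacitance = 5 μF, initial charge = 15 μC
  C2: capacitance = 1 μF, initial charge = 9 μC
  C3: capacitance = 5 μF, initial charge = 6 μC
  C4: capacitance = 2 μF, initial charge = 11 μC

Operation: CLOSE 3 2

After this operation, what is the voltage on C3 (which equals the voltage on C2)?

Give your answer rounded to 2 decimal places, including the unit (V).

Initial: C1(5μF, Q=15μC, V=3.00V), C2(1μF, Q=9μC, V=9.00V), C3(5μF, Q=6μC, V=1.20V), C4(2μF, Q=11μC, V=5.50V)
Op 1: CLOSE 3-2: Q_total=15.00, C_total=6.00, V=2.50; Q3=12.50, Q2=2.50; dissipated=25.350

Answer: 2.50 V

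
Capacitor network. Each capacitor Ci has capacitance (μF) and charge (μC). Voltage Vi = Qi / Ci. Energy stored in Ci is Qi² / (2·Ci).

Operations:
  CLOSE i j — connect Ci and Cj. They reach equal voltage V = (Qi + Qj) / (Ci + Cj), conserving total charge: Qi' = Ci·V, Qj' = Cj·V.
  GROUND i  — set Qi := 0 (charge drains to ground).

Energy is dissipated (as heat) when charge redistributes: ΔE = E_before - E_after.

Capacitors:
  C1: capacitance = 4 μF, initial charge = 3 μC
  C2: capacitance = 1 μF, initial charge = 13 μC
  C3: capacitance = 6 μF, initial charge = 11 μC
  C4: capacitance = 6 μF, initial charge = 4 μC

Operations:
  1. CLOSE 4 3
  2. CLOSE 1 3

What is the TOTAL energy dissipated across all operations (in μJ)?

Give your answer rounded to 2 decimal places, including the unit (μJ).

Initial: C1(4μF, Q=3μC, V=0.75V), C2(1μF, Q=13μC, V=13.00V), C3(6μF, Q=11μC, V=1.83V), C4(6μF, Q=4μC, V=0.67V)
Op 1: CLOSE 4-3: Q_total=15.00, C_total=12.00, V=1.25; Q4=7.50, Q3=7.50; dissipated=2.042
Op 2: CLOSE 1-3: Q_total=10.50, C_total=10.00, V=1.05; Q1=4.20, Q3=6.30; dissipated=0.300
Total dissipated: 2.342 μJ

Answer: 2.34 μJ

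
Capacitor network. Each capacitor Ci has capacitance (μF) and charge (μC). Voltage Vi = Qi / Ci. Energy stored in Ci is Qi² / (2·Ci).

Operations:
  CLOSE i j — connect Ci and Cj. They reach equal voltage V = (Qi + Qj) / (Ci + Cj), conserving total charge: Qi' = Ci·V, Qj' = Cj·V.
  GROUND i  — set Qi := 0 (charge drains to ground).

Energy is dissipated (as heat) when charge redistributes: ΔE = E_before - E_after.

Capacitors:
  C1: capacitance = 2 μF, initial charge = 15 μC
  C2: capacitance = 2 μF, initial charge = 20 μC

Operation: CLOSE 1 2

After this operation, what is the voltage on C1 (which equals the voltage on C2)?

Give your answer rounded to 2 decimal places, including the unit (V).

Initial: C1(2μF, Q=15μC, V=7.50V), C2(2μF, Q=20μC, V=10.00V)
Op 1: CLOSE 1-2: Q_total=35.00, C_total=4.00, V=8.75; Q1=17.50, Q2=17.50; dissipated=3.125

Answer: 8.75 V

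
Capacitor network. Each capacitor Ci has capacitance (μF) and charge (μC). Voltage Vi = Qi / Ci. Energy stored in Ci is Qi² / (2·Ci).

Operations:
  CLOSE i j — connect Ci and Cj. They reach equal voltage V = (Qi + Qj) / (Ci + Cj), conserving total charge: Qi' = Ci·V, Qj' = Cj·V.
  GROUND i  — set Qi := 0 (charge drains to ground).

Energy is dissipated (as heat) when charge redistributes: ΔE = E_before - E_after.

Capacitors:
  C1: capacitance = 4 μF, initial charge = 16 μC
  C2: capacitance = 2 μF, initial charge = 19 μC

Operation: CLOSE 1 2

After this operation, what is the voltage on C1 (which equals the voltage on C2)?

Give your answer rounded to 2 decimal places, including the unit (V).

Initial: C1(4μF, Q=16μC, V=4.00V), C2(2μF, Q=19μC, V=9.50V)
Op 1: CLOSE 1-2: Q_total=35.00, C_total=6.00, V=5.83; Q1=23.33, Q2=11.67; dissipated=20.167

Answer: 5.83 V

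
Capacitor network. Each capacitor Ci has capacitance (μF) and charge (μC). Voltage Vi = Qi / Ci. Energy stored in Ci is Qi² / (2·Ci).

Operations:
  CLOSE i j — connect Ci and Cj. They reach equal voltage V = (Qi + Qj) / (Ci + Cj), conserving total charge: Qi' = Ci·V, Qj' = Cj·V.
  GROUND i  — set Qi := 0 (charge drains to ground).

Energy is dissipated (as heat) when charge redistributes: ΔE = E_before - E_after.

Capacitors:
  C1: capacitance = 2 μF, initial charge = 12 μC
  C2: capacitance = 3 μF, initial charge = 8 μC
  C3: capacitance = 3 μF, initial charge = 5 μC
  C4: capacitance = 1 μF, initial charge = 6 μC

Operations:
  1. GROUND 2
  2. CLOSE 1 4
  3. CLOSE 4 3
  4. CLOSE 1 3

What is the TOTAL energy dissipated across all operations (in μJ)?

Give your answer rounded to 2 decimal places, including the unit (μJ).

Initial: C1(2μF, Q=12μC, V=6.00V), C2(3μF, Q=8μC, V=2.67V), C3(3μF, Q=5μC, V=1.67V), C4(1μF, Q=6μC, V=6.00V)
Op 1: GROUND 2: Q2=0; energy lost=10.667
Op 2: CLOSE 1-4: Q_total=18.00, C_total=3.00, V=6.00; Q1=12.00, Q4=6.00; dissipated=0.000
Op 3: CLOSE 4-3: Q_total=11.00, C_total=4.00, V=2.75; Q4=2.75, Q3=8.25; dissipated=7.042
Op 4: CLOSE 1-3: Q_total=20.25, C_total=5.00, V=4.05; Q1=8.10, Q3=12.15; dissipated=6.338
Total dissipated: 24.046 μJ

Answer: 24.05 μJ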